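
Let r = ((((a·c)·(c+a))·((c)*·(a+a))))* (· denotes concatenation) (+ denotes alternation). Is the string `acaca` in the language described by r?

Split into 1 piece acaca; each matches (((a·c)·(c+a))·((c)*·(a+a))).

yes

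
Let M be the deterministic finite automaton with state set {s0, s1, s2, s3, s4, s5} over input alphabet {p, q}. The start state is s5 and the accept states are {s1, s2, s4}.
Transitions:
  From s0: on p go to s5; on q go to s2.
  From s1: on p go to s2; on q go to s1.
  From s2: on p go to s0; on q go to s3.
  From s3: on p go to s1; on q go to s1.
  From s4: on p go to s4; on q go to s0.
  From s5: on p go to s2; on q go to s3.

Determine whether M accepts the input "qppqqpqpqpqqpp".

s5 --q--> s3
s3 --p--> s1
s1 --p--> s2
s2 --q--> s3
s3 --q--> s1
s1 --p--> s2
s2 --q--> s3
s3 --p--> s1
s1 --q--> s1
s1 --p--> s2
s2 --q--> s3
s3 --q--> s1
s1 --p--> s2
s2 --p--> s0
End in state s0, which is not an accepting state.

rejected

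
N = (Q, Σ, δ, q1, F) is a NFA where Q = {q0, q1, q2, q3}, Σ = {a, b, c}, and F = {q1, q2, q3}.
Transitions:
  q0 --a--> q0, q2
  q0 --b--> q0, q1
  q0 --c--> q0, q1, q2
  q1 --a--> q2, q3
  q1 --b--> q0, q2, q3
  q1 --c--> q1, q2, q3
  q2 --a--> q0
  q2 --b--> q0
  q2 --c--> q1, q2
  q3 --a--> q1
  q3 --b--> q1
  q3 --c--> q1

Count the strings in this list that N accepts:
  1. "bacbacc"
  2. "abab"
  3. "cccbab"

"bacbacc": accepted
"abab": accepted
"cccbab": accepted

3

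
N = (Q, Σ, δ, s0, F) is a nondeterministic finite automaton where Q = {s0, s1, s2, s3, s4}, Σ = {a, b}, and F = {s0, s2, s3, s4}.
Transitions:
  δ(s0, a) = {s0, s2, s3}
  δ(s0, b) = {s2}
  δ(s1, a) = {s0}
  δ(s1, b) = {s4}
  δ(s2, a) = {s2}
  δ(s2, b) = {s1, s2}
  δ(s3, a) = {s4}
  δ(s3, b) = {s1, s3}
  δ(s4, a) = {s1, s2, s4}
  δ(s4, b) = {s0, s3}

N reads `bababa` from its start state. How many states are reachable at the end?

Start: {s0}
read b: {s2}
read a: {s2}
read b: {s1, s2}
read a: {s0, s2}
read b: {s1, s2}
read a: {s0, s2}
Final reachable set {s0, s2} has 2 states.

2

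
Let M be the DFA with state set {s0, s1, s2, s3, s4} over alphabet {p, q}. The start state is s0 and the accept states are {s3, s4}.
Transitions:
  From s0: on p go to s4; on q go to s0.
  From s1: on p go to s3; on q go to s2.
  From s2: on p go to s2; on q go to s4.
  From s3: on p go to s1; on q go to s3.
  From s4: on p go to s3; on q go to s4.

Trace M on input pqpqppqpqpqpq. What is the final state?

s0 --p--> s4
s4 --q--> s4
s4 --p--> s3
s3 --q--> s3
s3 --p--> s1
s1 --p--> s3
s3 --q--> s3
s3 --p--> s1
s1 --q--> s2
s2 --p--> s2
s2 --q--> s4
s4 --p--> s3
s3 --q--> s3

s3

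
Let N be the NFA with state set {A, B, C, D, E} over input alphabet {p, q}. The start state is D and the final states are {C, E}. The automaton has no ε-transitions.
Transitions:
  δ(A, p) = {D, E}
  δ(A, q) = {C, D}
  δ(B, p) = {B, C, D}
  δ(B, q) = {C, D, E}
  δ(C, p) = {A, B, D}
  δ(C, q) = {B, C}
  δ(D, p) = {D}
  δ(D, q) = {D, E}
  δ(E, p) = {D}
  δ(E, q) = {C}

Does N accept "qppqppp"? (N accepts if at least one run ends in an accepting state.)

Start: {D}
read q: {D, E}
read p: {D}
read p: {D}
read q: {D, E}
read p: {D}
read p: {D}
read p: {D}
Reachable ∩ accepting = {} — empty.

rejected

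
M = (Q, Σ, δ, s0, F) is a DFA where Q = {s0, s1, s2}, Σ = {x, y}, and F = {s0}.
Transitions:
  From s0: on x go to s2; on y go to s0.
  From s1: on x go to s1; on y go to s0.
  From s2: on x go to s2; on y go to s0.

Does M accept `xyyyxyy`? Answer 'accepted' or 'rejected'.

accepted

s0 --x--> s2
s2 --y--> s0
s0 --y--> s0
s0 --y--> s0
s0 --x--> s2
s2 --y--> s0
s0 --y--> s0
End in state s0, which is an accepting state.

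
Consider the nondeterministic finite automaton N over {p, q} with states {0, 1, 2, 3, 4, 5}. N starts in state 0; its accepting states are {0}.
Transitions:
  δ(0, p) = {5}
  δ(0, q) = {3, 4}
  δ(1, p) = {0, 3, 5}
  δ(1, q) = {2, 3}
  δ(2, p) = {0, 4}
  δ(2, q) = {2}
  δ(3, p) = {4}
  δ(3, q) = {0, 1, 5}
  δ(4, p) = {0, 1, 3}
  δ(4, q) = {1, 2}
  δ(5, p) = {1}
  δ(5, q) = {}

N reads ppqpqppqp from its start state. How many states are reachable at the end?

Start: {0}
read p: {5}
read p: {1}
read q: {2, 3}
read p: {0, 4}
read q: {1, 2, 3, 4}
read p: {0, 1, 3, 4, 5}
read p: {0, 1, 3, 4, 5}
read q: {0, 1, 2, 3, 4, 5}
read p: {0, 1, 3, 4, 5}
Final reachable set {0, 1, 3, 4, 5} has 5 states.

5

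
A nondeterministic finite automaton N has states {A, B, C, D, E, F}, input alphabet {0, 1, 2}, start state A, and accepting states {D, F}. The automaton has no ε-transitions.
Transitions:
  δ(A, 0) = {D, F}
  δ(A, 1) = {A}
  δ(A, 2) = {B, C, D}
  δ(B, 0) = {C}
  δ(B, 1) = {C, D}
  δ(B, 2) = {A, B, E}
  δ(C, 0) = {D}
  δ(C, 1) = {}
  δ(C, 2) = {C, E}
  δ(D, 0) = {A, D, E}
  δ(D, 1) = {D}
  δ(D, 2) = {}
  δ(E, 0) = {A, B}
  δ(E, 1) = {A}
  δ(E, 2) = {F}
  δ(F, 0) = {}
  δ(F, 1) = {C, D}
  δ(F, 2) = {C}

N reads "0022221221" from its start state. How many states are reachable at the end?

Start: {A}
read 0: {D, F}
read 0: {A, D, E}
read 2: {B, C, D, F}
read 2: {A, B, C, E}
read 2: {A, B, C, D, E, F}
read 2: {A, B, C, D, E, F}
read 1: {A, C, D}
read 2: {B, C, D, E}
read 2: {A, B, C, E, F}
read 1: {A, C, D}
Final reachable set {A, C, D} has 3 states.

3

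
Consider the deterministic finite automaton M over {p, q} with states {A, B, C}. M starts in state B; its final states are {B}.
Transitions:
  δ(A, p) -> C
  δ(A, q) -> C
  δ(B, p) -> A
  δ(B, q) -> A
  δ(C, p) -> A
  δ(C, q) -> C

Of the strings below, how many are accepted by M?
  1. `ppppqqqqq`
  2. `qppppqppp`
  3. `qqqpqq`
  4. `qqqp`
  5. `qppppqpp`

`ppppqqqqq`: rejected
`qppppqppp`: rejected
`qqqpqq`: rejected
`qqqp`: rejected
`qppppqpp`: rejected

0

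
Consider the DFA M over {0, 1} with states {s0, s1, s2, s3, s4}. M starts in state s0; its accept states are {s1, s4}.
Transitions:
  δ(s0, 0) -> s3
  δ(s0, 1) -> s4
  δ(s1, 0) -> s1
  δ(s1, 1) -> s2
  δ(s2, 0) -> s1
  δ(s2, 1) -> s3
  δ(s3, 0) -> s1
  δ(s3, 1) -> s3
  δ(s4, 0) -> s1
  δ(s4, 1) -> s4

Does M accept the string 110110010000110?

s0 --1--> s4
s4 --1--> s4
s4 --0--> s1
s1 --1--> s2
s2 --1--> s3
s3 --0--> s1
s1 --0--> s1
s1 --1--> s2
s2 --0--> s1
s1 --0--> s1
s1 --0--> s1
s1 --0--> s1
s1 --1--> s2
s2 --1--> s3
s3 --0--> s1
End in state s1, which is an accepting state.

accepted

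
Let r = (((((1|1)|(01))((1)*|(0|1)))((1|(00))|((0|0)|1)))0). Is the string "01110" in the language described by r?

yes

Split as 0111·0: ((((1|1)|(01))((1)*|(0|1)))((1|(00))|((0|0)|1))) matches 0111 and 0 matches 0.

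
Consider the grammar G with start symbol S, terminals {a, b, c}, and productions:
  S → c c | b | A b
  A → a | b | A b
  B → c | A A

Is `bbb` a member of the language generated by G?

yes

S ⇒ Ab ⇒ Abb ⇒ bbb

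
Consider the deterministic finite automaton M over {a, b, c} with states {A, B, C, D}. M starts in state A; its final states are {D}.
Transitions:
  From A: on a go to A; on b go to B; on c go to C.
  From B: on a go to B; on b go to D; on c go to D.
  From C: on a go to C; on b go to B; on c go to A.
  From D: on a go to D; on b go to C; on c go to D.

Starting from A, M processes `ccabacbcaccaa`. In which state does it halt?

A

A --c--> C
C --c--> A
A --a--> A
A --b--> B
B --a--> B
B --c--> D
D --b--> C
C --c--> A
A --a--> A
A --c--> C
C --c--> A
A --a--> A
A --a--> A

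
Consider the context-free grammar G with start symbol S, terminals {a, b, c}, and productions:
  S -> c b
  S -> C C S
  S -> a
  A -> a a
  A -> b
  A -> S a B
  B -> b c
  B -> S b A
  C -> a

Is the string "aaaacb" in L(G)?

S ⇒ CCS ⇒ aCS ⇒ aaS ⇒ aaCCS ⇒ aaaCS ⇒ aaaaS ⇒ aaaacb

yes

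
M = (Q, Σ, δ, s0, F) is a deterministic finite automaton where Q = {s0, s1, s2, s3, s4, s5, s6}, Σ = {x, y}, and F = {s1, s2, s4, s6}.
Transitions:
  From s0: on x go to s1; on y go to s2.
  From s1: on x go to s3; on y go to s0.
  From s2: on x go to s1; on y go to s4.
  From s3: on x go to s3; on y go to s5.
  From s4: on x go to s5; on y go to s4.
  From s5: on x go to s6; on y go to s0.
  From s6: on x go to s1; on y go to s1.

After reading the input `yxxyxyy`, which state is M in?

s0 --y--> s2
s2 --x--> s1
s1 --x--> s3
s3 --y--> s5
s5 --x--> s6
s6 --y--> s1
s1 --y--> s0

s0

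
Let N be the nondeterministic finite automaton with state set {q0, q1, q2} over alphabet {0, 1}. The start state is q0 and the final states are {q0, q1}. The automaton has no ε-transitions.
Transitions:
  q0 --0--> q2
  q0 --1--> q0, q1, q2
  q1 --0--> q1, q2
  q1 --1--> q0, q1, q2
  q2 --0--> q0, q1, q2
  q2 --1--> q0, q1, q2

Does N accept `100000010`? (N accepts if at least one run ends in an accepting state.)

accepted

Start: {q0}
read 1: {q0, q1, q2}
read 0: {q0, q1, q2}
read 0: {q0, q1, q2}
read 0: {q0, q1, q2}
read 0: {q0, q1, q2}
read 0: {q0, q1, q2}
read 0: {q0, q1, q2}
read 1: {q0, q1, q2}
read 0: {q0, q1, q2}
Reachable ∩ accepting = {q0, q1} — nonempty.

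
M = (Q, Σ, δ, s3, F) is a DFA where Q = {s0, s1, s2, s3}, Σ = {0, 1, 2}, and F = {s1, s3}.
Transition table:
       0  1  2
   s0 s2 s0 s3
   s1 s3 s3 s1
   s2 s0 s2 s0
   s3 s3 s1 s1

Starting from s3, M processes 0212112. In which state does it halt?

s3 --0--> s3
s3 --2--> s1
s1 --1--> s3
s3 --2--> s1
s1 --1--> s3
s3 --1--> s1
s1 --2--> s1

s1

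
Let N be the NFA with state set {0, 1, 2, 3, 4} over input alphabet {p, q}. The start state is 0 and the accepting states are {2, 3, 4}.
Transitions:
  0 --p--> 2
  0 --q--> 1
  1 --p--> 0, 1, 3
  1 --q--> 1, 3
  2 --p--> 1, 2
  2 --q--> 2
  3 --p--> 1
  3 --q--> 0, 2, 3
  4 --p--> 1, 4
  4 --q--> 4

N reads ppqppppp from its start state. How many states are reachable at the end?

4

Start: {0}
read p: {2}
read p: {1, 2}
read q: {1, 2, 3}
read p: {0, 1, 2, 3}
read p: {0, 1, 2, 3}
read p: {0, 1, 2, 3}
read p: {0, 1, 2, 3}
read p: {0, 1, 2, 3}
Final reachable set {0, 1, 2, 3} has 4 states.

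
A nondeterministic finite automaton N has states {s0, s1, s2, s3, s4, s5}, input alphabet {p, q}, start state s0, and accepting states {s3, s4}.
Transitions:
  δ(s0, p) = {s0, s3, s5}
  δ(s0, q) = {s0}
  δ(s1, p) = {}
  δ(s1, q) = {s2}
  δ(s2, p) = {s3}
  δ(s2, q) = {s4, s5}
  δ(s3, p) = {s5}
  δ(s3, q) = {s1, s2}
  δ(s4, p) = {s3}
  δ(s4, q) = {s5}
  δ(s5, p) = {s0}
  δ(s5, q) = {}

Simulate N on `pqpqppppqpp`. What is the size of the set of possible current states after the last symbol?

3

Start: {s0}
read p: {s0, s3, s5}
read q: {s0, s1, s2}
read p: {s0, s3, s5}
read q: {s0, s1, s2}
read p: {s0, s3, s5}
read p: {s0, s3, s5}
read p: {s0, s3, s5}
read p: {s0, s3, s5}
read q: {s0, s1, s2}
read p: {s0, s3, s5}
read p: {s0, s3, s5}
Final reachable set {s0, s3, s5} has 3 states.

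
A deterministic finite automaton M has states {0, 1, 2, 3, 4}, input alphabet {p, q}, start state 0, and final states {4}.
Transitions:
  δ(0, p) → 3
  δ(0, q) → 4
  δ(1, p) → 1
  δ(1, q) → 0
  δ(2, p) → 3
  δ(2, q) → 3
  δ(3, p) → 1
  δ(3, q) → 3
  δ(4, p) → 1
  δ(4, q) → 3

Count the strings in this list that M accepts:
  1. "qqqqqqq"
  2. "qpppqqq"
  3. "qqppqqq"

"qqqqqqq": rejected
"qpppqqq": rejected
"qqppqqq": rejected

0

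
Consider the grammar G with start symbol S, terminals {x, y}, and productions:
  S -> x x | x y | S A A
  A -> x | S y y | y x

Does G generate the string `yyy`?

no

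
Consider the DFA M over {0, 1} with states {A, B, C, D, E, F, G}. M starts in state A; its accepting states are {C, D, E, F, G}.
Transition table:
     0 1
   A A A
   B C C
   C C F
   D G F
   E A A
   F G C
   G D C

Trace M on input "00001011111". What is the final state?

A --0--> A
A --0--> A
A --0--> A
A --0--> A
A --1--> A
A --0--> A
A --1--> A
A --1--> A
A --1--> A
A --1--> A
A --1--> A

A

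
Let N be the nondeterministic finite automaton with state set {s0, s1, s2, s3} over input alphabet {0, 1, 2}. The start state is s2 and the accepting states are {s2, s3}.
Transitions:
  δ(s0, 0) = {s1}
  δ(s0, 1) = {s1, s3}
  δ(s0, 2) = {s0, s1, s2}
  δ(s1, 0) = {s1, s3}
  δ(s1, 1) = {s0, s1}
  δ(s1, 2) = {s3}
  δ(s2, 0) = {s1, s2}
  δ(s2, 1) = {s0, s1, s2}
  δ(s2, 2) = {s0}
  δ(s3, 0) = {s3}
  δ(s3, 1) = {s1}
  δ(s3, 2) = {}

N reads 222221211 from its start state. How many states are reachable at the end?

4

Start: {s2}
read 2: {s0}
read 2: {s0, s1, s2}
read 2: {s0, s1, s2, s3}
read 2: {s0, s1, s2, s3}
read 2: {s0, s1, s2, s3}
read 1: {s0, s1, s2, s3}
read 2: {s0, s1, s2, s3}
read 1: {s0, s1, s2, s3}
read 1: {s0, s1, s2, s3}
Final reachable set {s0, s1, s2, s3} has 4 states.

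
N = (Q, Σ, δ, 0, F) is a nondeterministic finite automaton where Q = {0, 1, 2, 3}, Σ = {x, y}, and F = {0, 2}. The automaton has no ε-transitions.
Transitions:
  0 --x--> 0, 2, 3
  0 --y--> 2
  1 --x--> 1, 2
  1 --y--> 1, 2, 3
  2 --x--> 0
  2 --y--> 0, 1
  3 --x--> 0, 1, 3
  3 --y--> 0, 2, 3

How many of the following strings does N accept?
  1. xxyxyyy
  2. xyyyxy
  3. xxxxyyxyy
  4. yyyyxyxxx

xxyxyyy: accepted
xyyyxy: accepted
xxxxyyxyy: accepted
yyyyxyxxx: accepted

4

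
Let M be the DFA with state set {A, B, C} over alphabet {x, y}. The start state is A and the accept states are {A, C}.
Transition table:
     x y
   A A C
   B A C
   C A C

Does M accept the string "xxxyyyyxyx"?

accepted

A --x--> A
A --x--> A
A --x--> A
A --y--> C
C --y--> C
C --y--> C
C --y--> C
C --x--> A
A --y--> C
C --x--> A
End in state A, which is an accepting state.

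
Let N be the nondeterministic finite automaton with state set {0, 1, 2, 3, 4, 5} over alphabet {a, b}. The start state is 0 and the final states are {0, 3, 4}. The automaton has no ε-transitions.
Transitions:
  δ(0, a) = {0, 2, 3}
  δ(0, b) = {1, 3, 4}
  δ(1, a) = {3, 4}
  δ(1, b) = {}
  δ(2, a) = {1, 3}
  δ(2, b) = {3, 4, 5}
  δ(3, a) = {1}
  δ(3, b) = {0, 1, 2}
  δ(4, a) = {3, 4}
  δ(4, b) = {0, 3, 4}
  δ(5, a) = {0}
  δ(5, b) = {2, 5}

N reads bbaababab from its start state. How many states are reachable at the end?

6

Start: {0}
read b: {1, 3, 4}
read b: {0, 1, 2, 3, 4}
read a: {0, 1, 2, 3, 4}
read a: {0, 1, 2, 3, 4}
read b: {0, 1, 2, 3, 4, 5}
read a: {0, 1, 2, 3, 4}
read b: {0, 1, 2, 3, 4, 5}
read a: {0, 1, 2, 3, 4}
read b: {0, 1, 2, 3, 4, 5}
Final reachable set {0, 1, 2, 3, 4, 5} has 6 states.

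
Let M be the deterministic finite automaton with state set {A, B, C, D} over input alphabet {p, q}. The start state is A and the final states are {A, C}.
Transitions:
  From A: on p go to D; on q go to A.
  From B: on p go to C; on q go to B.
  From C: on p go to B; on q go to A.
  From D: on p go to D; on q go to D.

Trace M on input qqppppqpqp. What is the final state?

D

A --q--> A
A --q--> A
A --p--> D
D --p--> D
D --p--> D
D --p--> D
D --q--> D
D --p--> D
D --q--> D
D --p--> D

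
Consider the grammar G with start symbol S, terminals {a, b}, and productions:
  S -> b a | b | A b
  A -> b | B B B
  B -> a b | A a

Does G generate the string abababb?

S ⇒ Ab ⇒ BBBb ⇒ abBBb ⇒ ababBb ⇒ abababb

yes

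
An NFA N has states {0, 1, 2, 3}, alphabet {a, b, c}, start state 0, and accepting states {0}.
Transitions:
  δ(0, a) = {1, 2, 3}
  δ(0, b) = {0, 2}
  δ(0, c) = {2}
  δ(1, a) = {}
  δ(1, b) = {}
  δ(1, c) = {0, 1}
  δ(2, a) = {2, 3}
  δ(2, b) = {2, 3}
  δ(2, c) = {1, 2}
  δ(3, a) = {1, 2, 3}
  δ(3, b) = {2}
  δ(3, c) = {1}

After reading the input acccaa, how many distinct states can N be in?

Start: {0}
read a: {1, 2, 3}
read c: {0, 1, 2}
read c: {0, 1, 2}
read c: {0, 1, 2}
read a: {1, 2, 3}
read a: {1, 2, 3}
Final reachable set {1, 2, 3} has 3 states.

3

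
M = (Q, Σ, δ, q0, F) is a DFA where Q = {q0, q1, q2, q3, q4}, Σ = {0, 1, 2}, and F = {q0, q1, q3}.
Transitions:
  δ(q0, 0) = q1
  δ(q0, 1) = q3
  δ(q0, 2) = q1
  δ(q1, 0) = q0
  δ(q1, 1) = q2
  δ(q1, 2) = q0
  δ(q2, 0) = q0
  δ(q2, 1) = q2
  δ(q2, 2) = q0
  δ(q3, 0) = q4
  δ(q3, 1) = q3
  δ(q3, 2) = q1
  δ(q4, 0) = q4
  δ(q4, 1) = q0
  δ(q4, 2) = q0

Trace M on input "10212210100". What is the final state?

q0

q0 --1--> q3
q3 --0--> q4
q4 --2--> q0
q0 --1--> q3
q3 --2--> q1
q1 --2--> q0
q0 --1--> q3
q3 --0--> q4
q4 --1--> q0
q0 --0--> q1
q1 --0--> q0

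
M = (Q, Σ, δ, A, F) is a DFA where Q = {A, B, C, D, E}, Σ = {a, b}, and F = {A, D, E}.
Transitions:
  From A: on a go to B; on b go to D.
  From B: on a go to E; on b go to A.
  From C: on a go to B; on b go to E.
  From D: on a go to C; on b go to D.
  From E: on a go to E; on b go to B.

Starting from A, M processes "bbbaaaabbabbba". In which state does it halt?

A --b--> D
D --b--> D
D --b--> D
D --a--> C
C --a--> B
B --a--> E
E --a--> E
E --b--> B
B --b--> A
A --a--> B
B --b--> A
A --b--> D
D --b--> D
D --a--> C

C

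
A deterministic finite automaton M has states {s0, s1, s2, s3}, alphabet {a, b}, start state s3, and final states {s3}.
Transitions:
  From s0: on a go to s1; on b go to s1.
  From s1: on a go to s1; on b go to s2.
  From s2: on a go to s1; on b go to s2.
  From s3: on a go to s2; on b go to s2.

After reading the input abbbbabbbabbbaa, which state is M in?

s1

s3 --a--> s2
s2 --b--> s2
s2 --b--> s2
s2 --b--> s2
s2 --b--> s2
s2 --a--> s1
s1 --b--> s2
s2 --b--> s2
s2 --b--> s2
s2 --a--> s1
s1 --b--> s2
s2 --b--> s2
s2 --b--> s2
s2 --a--> s1
s1 --a--> s1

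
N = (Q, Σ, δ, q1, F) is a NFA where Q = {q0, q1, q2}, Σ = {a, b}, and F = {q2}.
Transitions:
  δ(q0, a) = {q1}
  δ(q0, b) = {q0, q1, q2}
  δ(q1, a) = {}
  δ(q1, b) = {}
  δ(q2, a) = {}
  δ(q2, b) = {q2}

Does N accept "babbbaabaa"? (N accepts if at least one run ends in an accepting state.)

rejected

Start: {q1}
read b: {}
The reachable set is empty and stays empty for the remaining 9 symbols.
Reachable ∩ accepting = {} — empty.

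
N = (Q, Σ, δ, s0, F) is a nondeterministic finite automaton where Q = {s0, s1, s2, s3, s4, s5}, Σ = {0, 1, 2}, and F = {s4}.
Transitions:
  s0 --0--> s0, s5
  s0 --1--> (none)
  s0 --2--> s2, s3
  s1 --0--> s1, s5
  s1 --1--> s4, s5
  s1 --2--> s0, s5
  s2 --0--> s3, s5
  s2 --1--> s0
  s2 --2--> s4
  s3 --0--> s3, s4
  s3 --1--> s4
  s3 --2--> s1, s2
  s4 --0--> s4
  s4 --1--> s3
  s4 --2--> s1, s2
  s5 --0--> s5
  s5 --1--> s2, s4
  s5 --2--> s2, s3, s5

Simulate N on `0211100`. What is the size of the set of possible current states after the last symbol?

Start: {s0}
read 0: {s0, s5}
read 2: {s2, s3, s5}
read 1: {s0, s2, s4}
read 1: {s0, s3}
read 1: {s4}
read 0: {s4}
read 0: {s4}
Final reachable set {s4} has 1 state.

1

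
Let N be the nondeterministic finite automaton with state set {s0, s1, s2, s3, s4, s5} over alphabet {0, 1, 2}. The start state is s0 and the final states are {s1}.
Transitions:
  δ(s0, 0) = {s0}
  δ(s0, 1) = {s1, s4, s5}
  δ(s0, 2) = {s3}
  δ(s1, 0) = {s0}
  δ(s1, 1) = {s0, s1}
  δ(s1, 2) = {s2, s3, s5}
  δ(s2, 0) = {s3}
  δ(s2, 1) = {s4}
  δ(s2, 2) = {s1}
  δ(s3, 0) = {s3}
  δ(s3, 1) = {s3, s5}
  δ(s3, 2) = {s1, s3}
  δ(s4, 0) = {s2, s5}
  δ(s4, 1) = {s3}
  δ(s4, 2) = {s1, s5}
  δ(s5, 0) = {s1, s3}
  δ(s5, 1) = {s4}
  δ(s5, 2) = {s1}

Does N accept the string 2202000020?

rejected

Start: {s0}
read 2: {s3}
read 2: {s1, s3}
read 0: {s0, s3}
read 2: {s1, s3}
read 0: {s0, s3}
read 0: {s0, s3}
read 0: {s0, s3}
read 0: {s0, s3}
read 2: {s1, s3}
read 0: {s0, s3}
Reachable ∩ accepting = {} — empty.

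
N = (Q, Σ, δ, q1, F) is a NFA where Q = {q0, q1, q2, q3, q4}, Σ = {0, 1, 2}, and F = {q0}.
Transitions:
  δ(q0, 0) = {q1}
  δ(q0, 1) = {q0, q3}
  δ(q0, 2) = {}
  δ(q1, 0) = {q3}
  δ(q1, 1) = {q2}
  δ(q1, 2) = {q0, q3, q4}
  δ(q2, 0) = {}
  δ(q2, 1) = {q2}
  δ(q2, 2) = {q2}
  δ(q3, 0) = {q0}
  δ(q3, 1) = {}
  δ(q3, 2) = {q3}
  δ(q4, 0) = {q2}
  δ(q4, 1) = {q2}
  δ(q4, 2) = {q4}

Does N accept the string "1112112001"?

rejected

Start: {q1}
read 1: {q2}
read 1: {q2}
read 1: {q2}
read 2: {q2}
read 1: {q2}
read 1: {q2}
read 2: {q2}
read 0: {}
The reachable set is empty and stays empty for the remaining 2 symbols.
Reachable ∩ accepting = {} — empty.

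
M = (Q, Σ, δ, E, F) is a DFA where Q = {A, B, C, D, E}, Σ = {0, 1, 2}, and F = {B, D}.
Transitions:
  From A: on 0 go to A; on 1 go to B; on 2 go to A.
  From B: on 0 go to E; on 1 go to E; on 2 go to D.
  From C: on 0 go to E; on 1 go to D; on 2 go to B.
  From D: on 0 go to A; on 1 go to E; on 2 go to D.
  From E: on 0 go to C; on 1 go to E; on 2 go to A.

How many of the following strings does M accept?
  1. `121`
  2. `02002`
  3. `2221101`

3

`121`: accepted
`02002`: accepted
`2221101`: accepted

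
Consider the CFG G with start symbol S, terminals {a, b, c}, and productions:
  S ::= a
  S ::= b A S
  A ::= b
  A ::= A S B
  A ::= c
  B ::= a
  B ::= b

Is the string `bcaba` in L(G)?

yes

S ⇒ bAS ⇒ bASBS ⇒ bcSBS ⇒ bcaBS ⇒ bcabS ⇒ bcaba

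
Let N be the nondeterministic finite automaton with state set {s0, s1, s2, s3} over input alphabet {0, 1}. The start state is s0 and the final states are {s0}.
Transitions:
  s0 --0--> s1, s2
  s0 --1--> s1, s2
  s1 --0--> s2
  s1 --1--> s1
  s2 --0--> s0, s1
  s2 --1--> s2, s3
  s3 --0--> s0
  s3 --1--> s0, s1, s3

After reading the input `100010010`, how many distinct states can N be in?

3

Start: {s0}
read 1: {s1, s2}
read 0: {s0, s1, s2}
read 0: {s0, s1, s2}
read 0: {s0, s1, s2}
read 1: {s1, s2, s3}
read 0: {s0, s1, s2}
read 0: {s0, s1, s2}
read 1: {s1, s2, s3}
read 0: {s0, s1, s2}
Final reachable set {s0, s1, s2} has 3 states.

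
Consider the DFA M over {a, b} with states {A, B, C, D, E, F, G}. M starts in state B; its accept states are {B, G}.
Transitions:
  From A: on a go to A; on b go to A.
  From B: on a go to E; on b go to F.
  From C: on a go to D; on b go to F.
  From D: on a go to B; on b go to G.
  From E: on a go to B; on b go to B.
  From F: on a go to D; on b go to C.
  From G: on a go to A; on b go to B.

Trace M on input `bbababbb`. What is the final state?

A

B --b--> F
F --b--> C
C --a--> D
D --b--> G
G --a--> A
A --b--> A
A --b--> A
A --b--> A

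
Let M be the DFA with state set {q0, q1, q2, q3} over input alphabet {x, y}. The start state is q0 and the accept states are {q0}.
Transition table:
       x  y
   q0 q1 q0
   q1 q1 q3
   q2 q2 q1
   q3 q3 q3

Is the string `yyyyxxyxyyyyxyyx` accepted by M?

q0 --y--> q0
q0 --y--> q0
q0 --y--> q0
q0 --y--> q0
q0 --x--> q1
q1 --x--> q1
q1 --y--> q3
q3 --x--> q3
q3 --y--> q3
q3 --y--> q3
q3 --y--> q3
q3 --y--> q3
q3 --x--> q3
q3 --y--> q3
q3 --y--> q3
q3 --x--> q3
End in state q3, which is not an accepting state.

rejected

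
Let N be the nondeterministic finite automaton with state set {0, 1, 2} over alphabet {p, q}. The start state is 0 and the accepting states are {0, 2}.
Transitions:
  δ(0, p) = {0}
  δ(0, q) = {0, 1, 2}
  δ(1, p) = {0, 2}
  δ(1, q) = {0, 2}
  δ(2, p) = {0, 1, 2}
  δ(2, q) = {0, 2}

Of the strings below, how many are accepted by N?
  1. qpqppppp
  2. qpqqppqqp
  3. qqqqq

qpqppppp: accepted
qpqqppqqp: accepted
qqqqq: accepted

3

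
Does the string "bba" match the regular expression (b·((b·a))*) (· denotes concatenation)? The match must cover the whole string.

Split as b·ba: b matches b and ((b·a))* matches ba.

yes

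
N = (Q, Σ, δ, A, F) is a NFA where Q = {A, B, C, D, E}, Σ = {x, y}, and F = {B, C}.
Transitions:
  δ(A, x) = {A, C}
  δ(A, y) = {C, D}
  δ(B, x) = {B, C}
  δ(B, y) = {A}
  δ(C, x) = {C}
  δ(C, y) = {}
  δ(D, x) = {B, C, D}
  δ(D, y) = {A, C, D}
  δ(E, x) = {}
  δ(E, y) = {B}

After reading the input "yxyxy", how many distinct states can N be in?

Start: {A}
read y: {C, D}
read x: {B, C, D}
read y: {A, C, D}
read x: {A, B, C, D}
read y: {A, C, D}
Final reachable set {A, C, D} has 3 states.

3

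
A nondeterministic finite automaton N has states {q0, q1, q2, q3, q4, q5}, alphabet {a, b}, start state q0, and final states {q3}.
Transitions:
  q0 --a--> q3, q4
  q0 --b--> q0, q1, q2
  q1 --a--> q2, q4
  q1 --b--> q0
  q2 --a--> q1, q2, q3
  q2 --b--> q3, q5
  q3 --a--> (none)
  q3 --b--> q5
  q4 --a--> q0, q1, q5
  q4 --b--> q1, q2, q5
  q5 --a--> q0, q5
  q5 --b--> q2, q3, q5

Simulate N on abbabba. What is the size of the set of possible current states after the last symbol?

Start: {q0}
read a: {q3, q4}
read b: {q1, q2, q5}
read b: {q0, q2, q3, q5}
read a: {q0, q1, q2, q3, q4, q5}
read b: {q0, q1, q2, q3, q5}
read b: {q0, q1, q2, q3, q5}
read a: {q0, q1, q2, q3, q4, q5}
Final reachable set {q0, q1, q2, q3, q4, q5} has 6 states.

6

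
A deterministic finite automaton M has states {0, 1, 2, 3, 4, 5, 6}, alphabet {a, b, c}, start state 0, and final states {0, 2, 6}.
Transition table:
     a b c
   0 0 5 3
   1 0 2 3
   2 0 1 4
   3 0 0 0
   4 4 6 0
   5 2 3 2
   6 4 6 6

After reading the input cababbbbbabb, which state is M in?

3

0 --c--> 3
3 --a--> 0
0 --b--> 5
5 --a--> 2
2 --b--> 1
1 --b--> 2
2 --b--> 1
1 --b--> 2
2 --b--> 1
1 --a--> 0
0 --b--> 5
5 --b--> 3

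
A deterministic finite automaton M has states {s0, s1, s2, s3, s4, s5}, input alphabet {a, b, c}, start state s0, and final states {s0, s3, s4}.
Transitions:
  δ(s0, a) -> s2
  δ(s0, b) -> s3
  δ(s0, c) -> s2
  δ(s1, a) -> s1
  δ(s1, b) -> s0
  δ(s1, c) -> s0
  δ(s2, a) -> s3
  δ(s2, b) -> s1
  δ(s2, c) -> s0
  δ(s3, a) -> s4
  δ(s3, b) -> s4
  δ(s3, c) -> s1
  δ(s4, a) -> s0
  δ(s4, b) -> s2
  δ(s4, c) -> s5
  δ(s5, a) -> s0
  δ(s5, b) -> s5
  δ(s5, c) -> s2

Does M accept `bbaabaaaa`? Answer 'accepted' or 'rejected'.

s0 --b--> s3
s3 --b--> s4
s4 --a--> s0
s0 --a--> s2
s2 --b--> s1
s1 --a--> s1
s1 --a--> s1
s1 --a--> s1
s1 --a--> s1
End in state s1, which is not an accepting state.

rejected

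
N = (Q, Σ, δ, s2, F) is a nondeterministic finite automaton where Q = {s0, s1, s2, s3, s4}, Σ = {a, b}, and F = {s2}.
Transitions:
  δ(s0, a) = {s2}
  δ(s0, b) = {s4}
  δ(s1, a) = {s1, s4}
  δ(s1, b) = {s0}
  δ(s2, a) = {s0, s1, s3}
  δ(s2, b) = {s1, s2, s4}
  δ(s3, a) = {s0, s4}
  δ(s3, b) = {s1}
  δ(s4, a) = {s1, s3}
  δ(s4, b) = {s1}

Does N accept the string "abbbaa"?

rejected

Start: {s2}
read a: {s0, s1, s3}
read b: {s0, s1, s4}
read b: {s0, s1, s4}
read b: {s0, s1, s4}
read a: {s1, s2, s3, s4}
read a: {s0, s1, s3, s4}
Reachable ∩ accepting = {} — empty.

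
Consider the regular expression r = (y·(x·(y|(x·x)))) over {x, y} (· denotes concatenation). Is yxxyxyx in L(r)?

No split of yxxyxyx into u·v has y matching u and (x·(y|(x·x))) matching v.

no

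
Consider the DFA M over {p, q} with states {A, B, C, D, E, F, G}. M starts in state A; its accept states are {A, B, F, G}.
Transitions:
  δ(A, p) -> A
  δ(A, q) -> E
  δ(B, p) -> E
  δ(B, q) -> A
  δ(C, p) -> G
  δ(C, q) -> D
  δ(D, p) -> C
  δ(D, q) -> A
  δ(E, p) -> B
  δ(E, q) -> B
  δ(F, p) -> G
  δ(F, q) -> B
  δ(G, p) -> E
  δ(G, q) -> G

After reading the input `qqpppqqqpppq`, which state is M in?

A --q--> E
E --q--> B
B --p--> E
E --p--> B
B --p--> E
E --q--> B
B --q--> A
A --q--> E
E --p--> B
B --p--> E
E --p--> B
B --q--> A

A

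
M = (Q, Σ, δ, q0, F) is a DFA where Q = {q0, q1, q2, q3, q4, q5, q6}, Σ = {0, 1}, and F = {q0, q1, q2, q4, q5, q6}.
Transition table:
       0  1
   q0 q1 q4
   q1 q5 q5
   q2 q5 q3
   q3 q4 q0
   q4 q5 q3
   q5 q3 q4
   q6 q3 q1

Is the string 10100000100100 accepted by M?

rejected

q0 --1--> q4
q4 --0--> q5
q5 --1--> q4
q4 --0--> q5
q5 --0--> q3
q3 --0--> q4
q4 --0--> q5
q5 --0--> q3
q3 --1--> q0
q0 --0--> q1
q1 --0--> q5
q5 --1--> q4
q4 --0--> q5
q5 --0--> q3
End in state q3, which is not an accepting state.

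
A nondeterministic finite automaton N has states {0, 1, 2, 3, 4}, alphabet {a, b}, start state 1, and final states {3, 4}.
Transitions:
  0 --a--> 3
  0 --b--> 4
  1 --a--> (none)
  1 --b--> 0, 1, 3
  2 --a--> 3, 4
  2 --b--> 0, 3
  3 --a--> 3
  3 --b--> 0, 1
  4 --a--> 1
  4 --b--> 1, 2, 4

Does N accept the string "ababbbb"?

rejected

Start: {1}
read a: {}
The reachable set is empty and stays empty for the remaining 6 symbols.
Reachable ∩ accepting = {} — empty.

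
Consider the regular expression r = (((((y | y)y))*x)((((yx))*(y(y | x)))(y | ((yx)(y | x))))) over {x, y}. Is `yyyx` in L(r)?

no

No split of yyyx into u·v has ((((y|y)y))*x) matching u and ((((yx))*(y(y|x)))(y|((yx)(y|x)))) matching v.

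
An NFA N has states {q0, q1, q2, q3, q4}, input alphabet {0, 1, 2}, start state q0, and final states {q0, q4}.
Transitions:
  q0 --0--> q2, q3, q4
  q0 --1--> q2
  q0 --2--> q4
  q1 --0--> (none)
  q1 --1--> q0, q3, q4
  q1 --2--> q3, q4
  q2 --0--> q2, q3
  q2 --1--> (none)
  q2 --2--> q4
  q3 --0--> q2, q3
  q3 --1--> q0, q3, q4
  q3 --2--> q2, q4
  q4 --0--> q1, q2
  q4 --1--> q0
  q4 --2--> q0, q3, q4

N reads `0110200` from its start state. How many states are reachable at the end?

3

Start: {q0}
read 0: {q2, q3, q4}
read 1: {q0, q3, q4}
read 1: {q0, q2, q3, q4}
read 0: {q1, q2, q3, q4}
read 2: {q0, q2, q3, q4}
read 0: {q1, q2, q3, q4}
read 0: {q1, q2, q3}
Final reachable set {q1, q2, q3} has 3 states.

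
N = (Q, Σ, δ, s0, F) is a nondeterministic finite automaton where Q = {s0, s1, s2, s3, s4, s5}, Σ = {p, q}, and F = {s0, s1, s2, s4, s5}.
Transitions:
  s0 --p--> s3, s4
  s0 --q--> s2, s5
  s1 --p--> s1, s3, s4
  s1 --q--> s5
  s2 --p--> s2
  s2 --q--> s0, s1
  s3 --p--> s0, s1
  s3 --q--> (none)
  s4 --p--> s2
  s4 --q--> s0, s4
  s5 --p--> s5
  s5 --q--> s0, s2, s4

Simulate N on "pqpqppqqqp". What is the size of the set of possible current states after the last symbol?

5

Start: {s0}
read p: {s3, s4}
read q: {s0, s4}
read p: {s2, s3, s4}
read q: {s0, s1, s4}
read p: {s1, s2, s3, s4}
read p: {s0, s1, s2, s3, s4}
read q: {s0, s1, s2, s4, s5}
read q: {s0, s1, s2, s4, s5}
read q: {s0, s1, s2, s4, s5}
read p: {s1, s2, s3, s4, s5}
Final reachable set {s1, s2, s3, s4, s5} has 5 states.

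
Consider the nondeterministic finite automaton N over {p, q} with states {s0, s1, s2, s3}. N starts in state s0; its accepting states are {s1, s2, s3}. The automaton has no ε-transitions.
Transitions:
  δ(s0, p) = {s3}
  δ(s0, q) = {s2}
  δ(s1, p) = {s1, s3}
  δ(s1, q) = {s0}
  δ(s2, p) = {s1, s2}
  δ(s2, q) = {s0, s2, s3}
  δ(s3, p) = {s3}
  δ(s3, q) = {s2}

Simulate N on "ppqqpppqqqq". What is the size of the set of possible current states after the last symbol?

Start: {s0}
read p: {s3}
read p: {s3}
read q: {s2}
read q: {s0, s2, s3}
read p: {s1, s2, s3}
read p: {s1, s2, s3}
read p: {s1, s2, s3}
read q: {s0, s2, s3}
read q: {s0, s2, s3}
read q: {s0, s2, s3}
read q: {s0, s2, s3}
Final reachable set {s0, s2, s3} has 3 states.

3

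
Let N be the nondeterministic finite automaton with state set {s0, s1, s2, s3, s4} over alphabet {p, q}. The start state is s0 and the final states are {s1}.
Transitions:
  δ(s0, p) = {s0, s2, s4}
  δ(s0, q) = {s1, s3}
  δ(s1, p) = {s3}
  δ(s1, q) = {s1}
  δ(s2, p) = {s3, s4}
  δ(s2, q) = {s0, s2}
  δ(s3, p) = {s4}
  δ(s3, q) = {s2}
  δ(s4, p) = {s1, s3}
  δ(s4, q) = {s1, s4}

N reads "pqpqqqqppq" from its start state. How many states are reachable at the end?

Start: {s0}
read p: {s0, s2, s4}
read q: {s0, s1, s2, s3, s4}
read p: {s0, s1, s2, s3, s4}
read q: {s0, s1, s2, s3, s4}
read q: {s0, s1, s2, s3, s4}
read q: {s0, s1, s2, s3, s4}
read q: {s0, s1, s2, s3, s4}
read p: {s0, s1, s2, s3, s4}
read p: {s0, s1, s2, s3, s4}
read q: {s0, s1, s2, s3, s4}
Final reachable set {s0, s1, s2, s3, s4} has 5 states.

5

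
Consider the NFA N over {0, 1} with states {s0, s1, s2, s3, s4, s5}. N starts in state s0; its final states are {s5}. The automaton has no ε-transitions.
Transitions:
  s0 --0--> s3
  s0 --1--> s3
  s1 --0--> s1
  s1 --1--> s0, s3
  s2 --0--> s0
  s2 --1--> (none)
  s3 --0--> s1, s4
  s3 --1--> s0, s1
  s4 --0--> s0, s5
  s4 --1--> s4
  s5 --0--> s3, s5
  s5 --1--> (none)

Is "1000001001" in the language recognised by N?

Start: {s0}
read 1: {s3}
read 0: {s1, s4}
read 0: {s0, s1, s5}
read 0: {s1, s3, s5}
read 0: {s1, s3, s4, s5}
read 0: {s0, s1, s3, s4, s5}
read 1: {s0, s1, s3, s4}
read 0: {s0, s1, s3, s4, s5}
read 0: {s0, s1, s3, s4, s5}
read 1: {s0, s1, s3, s4}
Reachable ∩ accepting = {} — empty.

rejected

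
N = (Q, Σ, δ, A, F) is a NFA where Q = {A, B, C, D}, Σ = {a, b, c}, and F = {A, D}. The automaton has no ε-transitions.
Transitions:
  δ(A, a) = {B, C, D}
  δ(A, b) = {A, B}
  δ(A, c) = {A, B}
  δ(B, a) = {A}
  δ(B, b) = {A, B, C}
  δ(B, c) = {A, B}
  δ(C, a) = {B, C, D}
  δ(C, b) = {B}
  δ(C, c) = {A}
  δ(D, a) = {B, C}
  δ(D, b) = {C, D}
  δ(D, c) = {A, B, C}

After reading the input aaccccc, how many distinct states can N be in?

Start: {A}
read a: {B, C, D}
read a: {A, B, C, D}
read c: {A, B, C}
read c: {A, B}
read c: {A, B}
read c: {A, B}
read c: {A, B}
Final reachable set {A, B} has 2 states.

2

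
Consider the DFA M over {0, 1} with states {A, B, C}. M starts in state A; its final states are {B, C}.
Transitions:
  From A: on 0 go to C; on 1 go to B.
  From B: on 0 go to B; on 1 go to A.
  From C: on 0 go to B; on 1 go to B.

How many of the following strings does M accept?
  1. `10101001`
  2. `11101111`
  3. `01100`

2

`10101001`: rejected
`11101111`: accepted
`01100`: accepted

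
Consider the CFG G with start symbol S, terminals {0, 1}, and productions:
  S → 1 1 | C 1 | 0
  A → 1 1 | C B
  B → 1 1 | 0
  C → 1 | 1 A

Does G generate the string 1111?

S ⇒ C1 ⇒ 1A1 ⇒ 1111

yes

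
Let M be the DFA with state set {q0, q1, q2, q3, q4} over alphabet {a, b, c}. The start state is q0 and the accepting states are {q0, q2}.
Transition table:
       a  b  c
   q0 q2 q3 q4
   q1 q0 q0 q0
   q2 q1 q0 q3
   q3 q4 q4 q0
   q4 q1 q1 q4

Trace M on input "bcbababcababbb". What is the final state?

q4

q0 --b--> q3
q3 --c--> q0
q0 --b--> q3
q3 --a--> q4
q4 --b--> q1
q1 --a--> q0
q0 --b--> q3
q3 --c--> q0
q0 --a--> q2
q2 --b--> q0
q0 --a--> q2
q2 --b--> q0
q0 --b--> q3
q3 --b--> q4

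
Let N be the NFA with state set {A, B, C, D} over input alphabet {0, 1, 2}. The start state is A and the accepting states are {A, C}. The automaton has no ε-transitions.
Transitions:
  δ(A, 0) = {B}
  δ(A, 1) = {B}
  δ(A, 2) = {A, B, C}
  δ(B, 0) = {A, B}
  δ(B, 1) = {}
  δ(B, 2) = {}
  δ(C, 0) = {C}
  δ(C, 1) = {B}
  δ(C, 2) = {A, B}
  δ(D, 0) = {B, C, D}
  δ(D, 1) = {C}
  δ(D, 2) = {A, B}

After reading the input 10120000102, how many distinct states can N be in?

0

Start: {A}
read 1: {B}
read 0: {A, B}
read 1: {B}
read 2: {}
The reachable set is empty and stays empty for the remaining 7 symbols.
Final reachable set {} has 0 states.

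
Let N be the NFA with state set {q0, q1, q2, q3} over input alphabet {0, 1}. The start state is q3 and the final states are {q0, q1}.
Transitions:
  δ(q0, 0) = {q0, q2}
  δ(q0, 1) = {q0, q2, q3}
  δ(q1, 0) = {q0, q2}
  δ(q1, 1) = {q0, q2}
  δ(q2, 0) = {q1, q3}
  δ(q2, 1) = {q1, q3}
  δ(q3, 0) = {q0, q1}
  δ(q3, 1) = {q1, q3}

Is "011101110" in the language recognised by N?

Start: {q3}
read 0: {q0, q1}
read 1: {q0, q2, q3}
read 1: {q0, q1, q2, q3}
read 1: {q0, q1, q2, q3}
read 0: {q0, q1, q2, q3}
read 1: {q0, q1, q2, q3}
read 1: {q0, q1, q2, q3}
read 1: {q0, q1, q2, q3}
read 0: {q0, q1, q2, q3}
Reachable ∩ accepting = {q0, q1} — nonempty.

accepted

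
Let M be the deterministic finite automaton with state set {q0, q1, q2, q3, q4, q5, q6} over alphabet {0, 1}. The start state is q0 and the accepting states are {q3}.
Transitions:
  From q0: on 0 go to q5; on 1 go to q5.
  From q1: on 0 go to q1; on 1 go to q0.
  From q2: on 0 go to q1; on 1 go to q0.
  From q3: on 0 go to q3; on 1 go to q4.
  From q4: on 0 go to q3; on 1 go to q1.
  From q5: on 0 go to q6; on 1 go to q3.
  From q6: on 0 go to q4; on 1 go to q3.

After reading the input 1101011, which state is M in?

q0 --1--> q5
q5 --1--> q3
q3 --0--> q3
q3 --1--> q4
q4 --0--> q3
q3 --1--> q4
q4 --1--> q1

q1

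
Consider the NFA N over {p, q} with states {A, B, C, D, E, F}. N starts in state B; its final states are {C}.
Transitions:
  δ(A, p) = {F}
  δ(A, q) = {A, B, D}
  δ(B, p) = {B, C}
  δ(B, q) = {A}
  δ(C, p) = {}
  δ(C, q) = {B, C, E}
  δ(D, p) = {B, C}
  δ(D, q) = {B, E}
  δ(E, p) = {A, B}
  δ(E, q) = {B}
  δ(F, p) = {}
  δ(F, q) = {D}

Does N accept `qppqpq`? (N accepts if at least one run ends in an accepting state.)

Start: {B}
read q: {A}
read p: {F}
read p: {}
The reachable set is empty and stays empty for the remaining 3 symbols.
Reachable ∩ accepting = {} — empty.

rejected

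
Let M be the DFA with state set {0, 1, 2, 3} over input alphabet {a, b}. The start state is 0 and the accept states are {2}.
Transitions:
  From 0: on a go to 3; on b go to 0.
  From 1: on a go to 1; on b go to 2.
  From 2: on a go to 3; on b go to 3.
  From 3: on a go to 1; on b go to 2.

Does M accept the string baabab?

0 --b--> 0
0 --a--> 3
3 --a--> 1
1 --b--> 2
2 --a--> 3
3 --b--> 2
End in state 2, which is an accepting state.

accepted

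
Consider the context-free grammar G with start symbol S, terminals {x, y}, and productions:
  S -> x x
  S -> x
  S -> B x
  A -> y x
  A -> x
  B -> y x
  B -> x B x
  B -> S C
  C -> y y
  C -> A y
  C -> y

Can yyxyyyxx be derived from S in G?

no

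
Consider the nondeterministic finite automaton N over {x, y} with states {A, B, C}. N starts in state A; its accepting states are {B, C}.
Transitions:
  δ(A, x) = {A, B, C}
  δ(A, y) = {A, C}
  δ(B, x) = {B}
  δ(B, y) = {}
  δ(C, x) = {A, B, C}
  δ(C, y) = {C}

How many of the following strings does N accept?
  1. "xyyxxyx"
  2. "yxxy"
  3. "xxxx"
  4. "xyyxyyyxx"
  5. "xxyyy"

5

"xyyxxyx": accepted
"yxxy": accepted
"xxxx": accepted
"xyyxyyyxx": accepted
"xxyyy": accepted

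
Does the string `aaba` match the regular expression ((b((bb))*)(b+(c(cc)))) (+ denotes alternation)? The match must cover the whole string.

no

No split of aaba into u·v has (b((bb))*) matching u and (b+(c(cc))) matching v.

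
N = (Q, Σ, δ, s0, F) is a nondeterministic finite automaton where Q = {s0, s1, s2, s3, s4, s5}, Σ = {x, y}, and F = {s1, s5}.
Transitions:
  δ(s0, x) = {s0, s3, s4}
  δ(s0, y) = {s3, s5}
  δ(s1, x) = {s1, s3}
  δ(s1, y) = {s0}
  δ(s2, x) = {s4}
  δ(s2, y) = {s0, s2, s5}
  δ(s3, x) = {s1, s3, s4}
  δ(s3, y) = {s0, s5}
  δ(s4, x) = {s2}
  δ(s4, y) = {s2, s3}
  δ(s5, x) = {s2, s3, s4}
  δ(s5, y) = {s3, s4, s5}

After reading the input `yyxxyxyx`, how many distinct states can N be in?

5

Start: {s0}
read y: {s3, s5}
read y: {s0, s3, s4, s5}
read x: {s0, s1, s2, s3, s4}
read x: {s0, s1, s2, s3, s4}
read y: {s0, s2, s3, s5}
read x: {s0, s1, s2, s3, s4}
read y: {s0, s2, s3, s5}
read x: {s0, s1, s2, s3, s4}
Final reachable set {s0, s1, s2, s3, s4} has 5 states.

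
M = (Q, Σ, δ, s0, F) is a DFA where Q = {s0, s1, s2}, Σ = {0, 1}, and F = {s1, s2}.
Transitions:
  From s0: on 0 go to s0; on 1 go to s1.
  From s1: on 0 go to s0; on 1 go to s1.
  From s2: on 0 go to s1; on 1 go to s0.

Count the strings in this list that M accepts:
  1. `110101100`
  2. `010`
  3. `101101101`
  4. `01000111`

2

`110101100`: rejected
`010`: rejected
`101101101`: accepted
`01000111`: accepted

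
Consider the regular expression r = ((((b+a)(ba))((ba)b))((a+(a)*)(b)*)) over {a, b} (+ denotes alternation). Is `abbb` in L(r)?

No split of abbb into u·v has (((b+a)(ba))((ba)b)) matching u and ((a+(a)*)(b)*) matching v.

no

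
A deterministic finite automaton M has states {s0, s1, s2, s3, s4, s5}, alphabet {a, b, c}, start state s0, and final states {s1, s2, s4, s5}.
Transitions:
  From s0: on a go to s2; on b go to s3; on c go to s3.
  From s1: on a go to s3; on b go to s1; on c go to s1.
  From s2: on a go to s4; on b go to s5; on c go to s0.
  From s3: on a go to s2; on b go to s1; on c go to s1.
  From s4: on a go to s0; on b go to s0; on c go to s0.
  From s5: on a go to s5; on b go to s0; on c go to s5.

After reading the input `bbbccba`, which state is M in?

s0 --b--> s3
s3 --b--> s1
s1 --b--> s1
s1 --c--> s1
s1 --c--> s1
s1 --b--> s1
s1 --a--> s3

s3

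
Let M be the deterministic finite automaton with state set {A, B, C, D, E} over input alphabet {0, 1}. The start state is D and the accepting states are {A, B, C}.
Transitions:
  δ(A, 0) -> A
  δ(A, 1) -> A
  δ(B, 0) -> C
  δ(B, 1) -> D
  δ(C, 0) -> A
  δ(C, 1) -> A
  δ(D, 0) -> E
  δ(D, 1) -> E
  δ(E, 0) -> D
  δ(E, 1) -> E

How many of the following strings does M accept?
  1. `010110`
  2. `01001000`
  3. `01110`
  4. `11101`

`010110`: rejected
`01001000`: rejected
`01110`: rejected
`11101`: rejected

0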